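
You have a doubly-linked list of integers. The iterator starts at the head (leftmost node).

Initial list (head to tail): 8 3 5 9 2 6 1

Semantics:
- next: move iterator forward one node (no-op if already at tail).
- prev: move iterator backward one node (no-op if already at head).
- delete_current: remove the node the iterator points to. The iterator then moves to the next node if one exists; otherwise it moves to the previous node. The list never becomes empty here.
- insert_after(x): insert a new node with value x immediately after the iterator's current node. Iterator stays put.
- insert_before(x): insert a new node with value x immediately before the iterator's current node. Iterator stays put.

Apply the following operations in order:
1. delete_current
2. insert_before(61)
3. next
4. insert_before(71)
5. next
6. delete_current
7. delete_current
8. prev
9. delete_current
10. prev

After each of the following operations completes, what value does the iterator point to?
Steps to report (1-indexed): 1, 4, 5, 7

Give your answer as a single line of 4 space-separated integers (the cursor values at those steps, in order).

After 1 (delete_current): list=[3, 5, 9, 2, 6, 1] cursor@3
After 2 (insert_before(61)): list=[61, 3, 5, 9, 2, 6, 1] cursor@3
After 3 (next): list=[61, 3, 5, 9, 2, 6, 1] cursor@5
After 4 (insert_before(71)): list=[61, 3, 71, 5, 9, 2, 6, 1] cursor@5
After 5 (next): list=[61, 3, 71, 5, 9, 2, 6, 1] cursor@9
After 6 (delete_current): list=[61, 3, 71, 5, 2, 6, 1] cursor@2
After 7 (delete_current): list=[61, 3, 71, 5, 6, 1] cursor@6
After 8 (prev): list=[61, 3, 71, 5, 6, 1] cursor@5
After 9 (delete_current): list=[61, 3, 71, 6, 1] cursor@6
After 10 (prev): list=[61, 3, 71, 6, 1] cursor@71

Answer: 3 5 9 6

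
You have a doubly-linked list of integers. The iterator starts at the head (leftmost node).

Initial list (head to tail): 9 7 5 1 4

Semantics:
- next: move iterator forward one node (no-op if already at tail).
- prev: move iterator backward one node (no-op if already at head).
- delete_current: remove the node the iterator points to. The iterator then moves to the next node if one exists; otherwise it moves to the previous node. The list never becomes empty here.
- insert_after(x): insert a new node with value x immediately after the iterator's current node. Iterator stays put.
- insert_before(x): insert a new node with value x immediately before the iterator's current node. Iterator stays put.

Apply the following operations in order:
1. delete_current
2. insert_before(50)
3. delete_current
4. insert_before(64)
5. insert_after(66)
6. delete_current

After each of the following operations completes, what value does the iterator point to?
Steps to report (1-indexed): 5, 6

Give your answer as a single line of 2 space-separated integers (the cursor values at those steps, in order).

After 1 (delete_current): list=[7, 5, 1, 4] cursor@7
After 2 (insert_before(50)): list=[50, 7, 5, 1, 4] cursor@7
After 3 (delete_current): list=[50, 5, 1, 4] cursor@5
After 4 (insert_before(64)): list=[50, 64, 5, 1, 4] cursor@5
After 5 (insert_after(66)): list=[50, 64, 5, 66, 1, 4] cursor@5
After 6 (delete_current): list=[50, 64, 66, 1, 4] cursor@66

Answer: 5 66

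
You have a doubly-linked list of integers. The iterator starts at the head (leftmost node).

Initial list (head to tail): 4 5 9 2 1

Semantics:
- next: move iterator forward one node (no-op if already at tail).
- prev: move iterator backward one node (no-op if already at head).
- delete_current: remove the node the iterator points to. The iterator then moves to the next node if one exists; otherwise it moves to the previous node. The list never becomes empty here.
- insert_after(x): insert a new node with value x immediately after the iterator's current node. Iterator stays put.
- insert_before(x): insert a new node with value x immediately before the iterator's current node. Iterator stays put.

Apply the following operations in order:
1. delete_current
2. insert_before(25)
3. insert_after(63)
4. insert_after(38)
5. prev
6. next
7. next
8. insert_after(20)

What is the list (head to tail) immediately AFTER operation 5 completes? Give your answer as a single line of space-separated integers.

Answer: 25 5 38 63 9 2 1

Derivation:
After 1 (delete_current): list=[5, 9, 2, 1] cursor@5
After 2 (insert_before(25)): list=[25, 5, 9, 2, 1] cursor@5
After 3 (insert_after(63)): list=[25, 5, 63, 9, 2, 1] cursor@5
After 4 (insert_after(38)): list=[25, 5, 38, 63, 9, 2, 1] cursor@5
After 5 (prev): list=[25, 5, 38, 63, 9, 2, 1] cursor@25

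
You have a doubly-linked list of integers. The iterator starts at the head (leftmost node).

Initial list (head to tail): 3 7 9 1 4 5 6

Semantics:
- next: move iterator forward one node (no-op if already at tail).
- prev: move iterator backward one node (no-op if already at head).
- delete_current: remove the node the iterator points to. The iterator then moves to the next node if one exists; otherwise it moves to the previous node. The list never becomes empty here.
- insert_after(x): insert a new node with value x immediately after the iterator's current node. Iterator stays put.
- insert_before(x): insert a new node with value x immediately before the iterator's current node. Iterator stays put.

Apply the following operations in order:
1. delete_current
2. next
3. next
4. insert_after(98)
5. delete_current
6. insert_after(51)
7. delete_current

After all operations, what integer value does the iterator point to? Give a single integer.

Answer: 51

Derivation:
After 1 (delete_current): list=[7, 9, 1, 4, 5, 6] cursor@7
After 2 (next): list=[7, 9, 1, 4, 5, 6] cursor@9
After 3 (next): list=[7, 9, 1, 4, 5, 6] cursor@1
After 4 (insert_after(98)): list=[7, 9, 1, 98, 4, 5, 6] cursor@1
After 5 (delete_current): list=[7, 9, 98, 4, 5, 6] cursor@98
After 6 (insert_after(51)): list=[7, 9, 98, 51, 4, 5, 6] cursor@98
After 7 (delete_current): list=[7, 9, 51, 4, 5, 6] cursor@51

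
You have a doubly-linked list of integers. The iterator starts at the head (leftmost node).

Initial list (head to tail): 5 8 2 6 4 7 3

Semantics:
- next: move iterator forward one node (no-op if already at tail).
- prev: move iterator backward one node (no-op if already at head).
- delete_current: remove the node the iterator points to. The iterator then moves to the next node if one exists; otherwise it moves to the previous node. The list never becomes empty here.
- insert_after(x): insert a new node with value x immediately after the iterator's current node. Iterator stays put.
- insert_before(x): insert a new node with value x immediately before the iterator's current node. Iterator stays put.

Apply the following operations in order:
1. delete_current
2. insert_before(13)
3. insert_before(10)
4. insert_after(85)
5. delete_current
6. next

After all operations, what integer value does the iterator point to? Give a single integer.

Answer: 2

Derivation:
After 1 (delete_current): list=[8, 2, 6, 4, 7, 3] cursor@8
After 2 (insert_before(13)): list=[13, 8, 2, 6, 4, 7, 3] cursor@8
After 3 (insert_before(10)): list=[13, 10, 8, 2, 6, 4, 7, 3] cursor@8
After 4 (insert_after(85)): list=[13, 10, 8, 85, 2, 6, 4, 7, 3] cursor@8
After 5 (delete_current): list=[13, 10, 85, 2, 6, 4, 7, 3] cursor@85
After 6 (next): list=[13, 10, 85, 2, 6, 4, 7, 3] cursor@2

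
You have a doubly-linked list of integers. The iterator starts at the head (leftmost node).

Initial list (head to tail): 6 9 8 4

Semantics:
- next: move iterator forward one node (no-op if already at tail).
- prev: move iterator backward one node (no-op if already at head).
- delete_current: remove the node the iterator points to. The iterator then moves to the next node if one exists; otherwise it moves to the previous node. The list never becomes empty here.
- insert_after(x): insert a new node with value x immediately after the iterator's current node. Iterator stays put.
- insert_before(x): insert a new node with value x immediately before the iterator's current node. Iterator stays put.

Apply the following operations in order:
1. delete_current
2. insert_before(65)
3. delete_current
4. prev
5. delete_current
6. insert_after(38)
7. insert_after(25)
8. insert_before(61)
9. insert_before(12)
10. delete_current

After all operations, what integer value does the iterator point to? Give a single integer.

Answer: 25

Derivation:
After 1 (delete_current): list=[9, 8, 4] cursor@9
After 2 (insert_before(65)): list=[65, 9, 8, 4] cursor@9
After 3 (delete_current): list=[65, 8, 4] cursor@8
After 4 (prev): list=[65, 8, 4] cursor@65
After 5 (delete_current): list=[8, 4] cursor@8
After 6 (insert_after(38)): list=[8, 38, 4] cursor@8
After 7 (insert_after(25)): list=[8, 25, 38, 4] cursor@8
After 8 (insert_before(61)): list=[61, 8, 25, 38, 4] cursor@8
After 9 (insert_before(12)): list=[61, 12, 8, 25, 38, 4] cursor@8
After 10 (delete_current): list=[61, 12, 25, 38, 4] cursor@25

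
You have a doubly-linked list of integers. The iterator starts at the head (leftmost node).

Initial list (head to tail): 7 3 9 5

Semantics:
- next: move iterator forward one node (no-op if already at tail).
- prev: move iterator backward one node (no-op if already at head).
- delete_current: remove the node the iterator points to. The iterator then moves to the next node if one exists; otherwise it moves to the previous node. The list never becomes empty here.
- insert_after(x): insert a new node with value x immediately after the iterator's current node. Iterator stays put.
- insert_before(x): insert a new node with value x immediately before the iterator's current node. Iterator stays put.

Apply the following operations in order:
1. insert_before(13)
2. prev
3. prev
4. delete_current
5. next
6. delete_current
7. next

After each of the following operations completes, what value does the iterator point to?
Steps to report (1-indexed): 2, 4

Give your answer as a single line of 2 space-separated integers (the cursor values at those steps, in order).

After 1 (insert_before(13)): list=[13, 7, 3, 9, 5] cursor@7
After 2 (prev): list=[13, 7, 3, 9, 5] cursor@13
After 3 (prev): list=[13, 7, 3, 9, 5] cursor@13
After 4 (delete_current): list=[7, 3, 9, 5] cursor@7
After 5 (next): list=[7, 3, 9, 5] cursor@3
After 6 (delete_current): list=[7, 9, 5] cursor@9
After 7 (next): list=[7, 9, 5] cursor@5

Answer: 13 7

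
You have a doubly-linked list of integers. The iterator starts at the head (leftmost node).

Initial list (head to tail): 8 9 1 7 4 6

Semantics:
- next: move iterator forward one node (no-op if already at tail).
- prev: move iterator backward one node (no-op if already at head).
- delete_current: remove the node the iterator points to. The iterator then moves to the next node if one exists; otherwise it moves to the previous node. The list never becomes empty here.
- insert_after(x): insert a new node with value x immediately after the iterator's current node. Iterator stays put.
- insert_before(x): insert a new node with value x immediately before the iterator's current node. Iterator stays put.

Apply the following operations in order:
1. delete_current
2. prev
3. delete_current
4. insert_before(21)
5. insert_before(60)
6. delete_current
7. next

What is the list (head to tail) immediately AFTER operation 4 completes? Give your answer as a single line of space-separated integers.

After 1 (delete_current): list=[9, 1, 7, 4, 6] cursor@9
After 2 (prev): list=[9, 1, 7, 4, 6] cursor@9
After 3 (delete_current): list=[1, 7, 4, 6] cursor@1
After 4 (insert_before(21)): list=[21, 1, 7, 4, 6] cursor@1

Answer: 21 1 7 4 6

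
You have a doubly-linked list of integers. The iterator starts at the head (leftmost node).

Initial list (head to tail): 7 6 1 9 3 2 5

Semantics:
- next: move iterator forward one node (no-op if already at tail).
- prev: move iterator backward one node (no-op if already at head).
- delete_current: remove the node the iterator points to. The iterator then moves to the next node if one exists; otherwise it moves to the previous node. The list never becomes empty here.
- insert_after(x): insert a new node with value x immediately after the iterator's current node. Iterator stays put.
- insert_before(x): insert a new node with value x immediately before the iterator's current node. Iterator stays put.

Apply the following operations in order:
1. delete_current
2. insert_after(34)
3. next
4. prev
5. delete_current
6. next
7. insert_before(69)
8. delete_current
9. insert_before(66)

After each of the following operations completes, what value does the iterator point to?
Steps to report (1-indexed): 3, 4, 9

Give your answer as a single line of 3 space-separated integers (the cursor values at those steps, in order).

Answer: 34 6 9

Derivation:
After 1 (delete_current): list=[6, 1, 9, 3, 2, 5] cursor@6
After 2 (insert_after(34)): list=[6, 34, 1, 9, 3, 2, 5] cursor@6
After 3 (next): list=[6, 34, 1, 9, 3, 2, 5] cursor@34
After 4 (prev): list=[6, 34, 1, 9, 3, 2, 5] cursor@6
After 5 (delete_current): list=[34, 1, 9, 3, 2, 5] cursor@34
After 6 (next): list=[34, 1, 9, 3, 2, 5] cursor@1
After 7 (insert_before(69)): list=[34, 69, 1, 9, 3, 2, 5] cursor@1
After 8 (delete_current): list=[34, 69, 9, 3, 2, 5] cursor@9
After 9 (insert_before(66)): list=[34, 69, 66, 9, 3, 2, 5] cursor@9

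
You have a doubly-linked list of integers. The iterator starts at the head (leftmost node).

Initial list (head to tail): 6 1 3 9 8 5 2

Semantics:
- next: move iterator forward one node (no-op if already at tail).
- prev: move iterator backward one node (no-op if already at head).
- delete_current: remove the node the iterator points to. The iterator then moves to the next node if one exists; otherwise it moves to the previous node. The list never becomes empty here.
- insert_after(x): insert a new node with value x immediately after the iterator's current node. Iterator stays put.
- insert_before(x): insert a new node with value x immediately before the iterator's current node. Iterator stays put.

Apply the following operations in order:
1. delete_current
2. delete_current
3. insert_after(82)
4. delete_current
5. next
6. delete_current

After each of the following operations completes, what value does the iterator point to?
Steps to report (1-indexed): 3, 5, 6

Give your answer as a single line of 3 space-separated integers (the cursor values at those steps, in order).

Answer: 3 9 8

Derivation:
After 1 (delete_current): list=[1, 3, 9, 8, 5, 2] cursor@1
After 2 (delete_current): list=[3, 9, 8, 5, 2] cursor@3
After 3 (insert_after(82)): list=[3, 82, 9, 8, 5, 2] cursor@3
After 4 (delete_current): list=[82, 9, 8, 5, 2] cursor@82
After 5 (next): list=[82, 9, 8, 5, 2] cursor@9
After 6 (delete_current): list=[82, 8, 5, 2] cursor@8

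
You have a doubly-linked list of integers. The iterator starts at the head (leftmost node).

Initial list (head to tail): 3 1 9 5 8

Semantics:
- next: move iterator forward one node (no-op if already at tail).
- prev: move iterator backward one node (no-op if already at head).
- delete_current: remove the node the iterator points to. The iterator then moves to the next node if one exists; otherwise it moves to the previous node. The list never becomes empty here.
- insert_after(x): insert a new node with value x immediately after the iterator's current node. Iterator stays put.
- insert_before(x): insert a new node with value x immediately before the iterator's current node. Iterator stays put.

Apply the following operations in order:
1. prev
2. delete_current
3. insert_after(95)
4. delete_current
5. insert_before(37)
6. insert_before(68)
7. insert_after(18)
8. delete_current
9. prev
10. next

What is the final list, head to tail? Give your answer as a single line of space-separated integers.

Answer: 37 68 18 9 5 8

Derivation:
After 1 (prev): list=[3, 1, 9, 5, 8] cursor@3
After 2 (delete_current): list=[1, 9, 5, 8] cursor@1
After 3 (insert_after(95)): list=[1, 95, 9, 5, 8] cursor@1
After 4 (delete_current): list=[95, 9, 5, 8] cursor@95
After 5 (insert_before(37)): list=[37, 95, 9, 5, 8] cursor@95
After 6 (insert_before(68)): list=[37, 68, 95, 9, 5, 8] cursor@95
After 7 (insert_after(18)): list=[37, 68, 95, 18, 9, 5, 8] cursor@95
After 8 (delete_current): list=[37, 68, 18, 9, 5, 8] cursor@18
After 9 (prev): list=[37, 68, 18, 9, 5, 8] cursor@68
After 10 (next): list=[37, 68, 18, 9, 5, 8] cursor@18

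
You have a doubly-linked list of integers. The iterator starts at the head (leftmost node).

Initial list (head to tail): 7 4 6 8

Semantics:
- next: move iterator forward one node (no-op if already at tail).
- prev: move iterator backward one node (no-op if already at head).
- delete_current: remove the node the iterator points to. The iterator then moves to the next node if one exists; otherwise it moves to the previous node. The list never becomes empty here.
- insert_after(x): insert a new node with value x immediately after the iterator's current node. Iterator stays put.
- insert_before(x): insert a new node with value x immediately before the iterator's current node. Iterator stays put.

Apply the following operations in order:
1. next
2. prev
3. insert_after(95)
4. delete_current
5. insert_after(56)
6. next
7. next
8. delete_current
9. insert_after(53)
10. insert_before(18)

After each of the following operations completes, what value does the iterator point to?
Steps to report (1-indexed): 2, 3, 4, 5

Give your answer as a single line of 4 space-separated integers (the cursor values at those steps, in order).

Answer: 7 7 95 95

Derivation:
After 1 (next): list=[7, 4, 6, 8] cursor@4
After 2 (prev): list=[7, 4, 6, 8] cursor@7
After 3 (insert_after(95)): list=[7, 95, 4, 6, 8] cursor@7
After 4 (delete_current): list=[95, 4, 6, 8] cursor@95
After 5 (insert_after(56)): list=[95, 56, 4, 6, 8] cursor@95
After 6 (next): list=[95, 56, 4, 6, 8] cursor@56
After 7 (next): list=[95, 56, 4, 6, 8] cursor@4
After 8 (delete_current): list=[95, 56, 6, 8] cursor@6
After 9 (insert_after(53)): list=[95, 56, 6, 53, 8] cursor@6
After 10 (insert_before(18)): list=[95, 56, 18, 6, 53, 8] cursor@6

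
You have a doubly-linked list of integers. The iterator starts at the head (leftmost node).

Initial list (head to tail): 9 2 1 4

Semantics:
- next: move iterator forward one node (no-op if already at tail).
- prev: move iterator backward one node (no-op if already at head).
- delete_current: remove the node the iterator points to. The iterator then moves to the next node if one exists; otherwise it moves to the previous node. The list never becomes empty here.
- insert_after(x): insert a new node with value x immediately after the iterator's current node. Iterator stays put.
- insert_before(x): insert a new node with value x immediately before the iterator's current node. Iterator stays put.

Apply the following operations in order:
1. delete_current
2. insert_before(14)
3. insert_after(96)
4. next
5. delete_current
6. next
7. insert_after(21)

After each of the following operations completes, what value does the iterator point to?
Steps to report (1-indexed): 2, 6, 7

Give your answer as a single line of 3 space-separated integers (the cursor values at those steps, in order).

Answer: 2 4 4

Derivation:
After 1 (delete_current): list=[2, 1, 4] cursor@2
After 2 (insert_before(14)): list=[14, 2, 1, 4] cursor@2
After 3 (insert_after(96)): list=[14, 2, 96, 1, 4] cursor@2
After 4 (next): list=[14, 2, 96, 1, 4] cursor@96
After 5 (delete_current): list=[14, 2, 1, 4] cursor@1
After 6 (next): list=[14, 2, 1, 4] cursor@4
After 7 (insert_after(21)): list=[14, 2, 1, 4, 21] cursor@4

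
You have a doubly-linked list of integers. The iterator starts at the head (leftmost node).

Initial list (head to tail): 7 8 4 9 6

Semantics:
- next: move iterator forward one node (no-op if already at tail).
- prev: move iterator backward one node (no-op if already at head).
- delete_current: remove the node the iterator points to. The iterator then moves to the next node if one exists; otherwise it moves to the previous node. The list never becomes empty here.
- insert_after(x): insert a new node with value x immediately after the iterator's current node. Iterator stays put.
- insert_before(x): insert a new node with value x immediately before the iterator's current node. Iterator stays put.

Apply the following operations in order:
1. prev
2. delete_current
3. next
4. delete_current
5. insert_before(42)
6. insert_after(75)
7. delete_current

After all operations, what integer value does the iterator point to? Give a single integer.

After 1 (prev): list=[7, 8, 4, 9, 6] cursor@7
After 2 (delete_current): list=[8, 4, 9, 6] cursor@8
After 3 (next): list=[8, 4, 9, 6] cursor@4
After 4 (delete_current): list=[8, 9, 6] cursor@9
After 5 (insert_before(42)): list=[8, 42, 9, 6] cursor@9
After 6 (insert_after(75)): list=[8, 42, 9, 75, 6] cursor@9
After 7 (delete_current): list=[8, 42, 75, 6] cursor@75

Answer: 75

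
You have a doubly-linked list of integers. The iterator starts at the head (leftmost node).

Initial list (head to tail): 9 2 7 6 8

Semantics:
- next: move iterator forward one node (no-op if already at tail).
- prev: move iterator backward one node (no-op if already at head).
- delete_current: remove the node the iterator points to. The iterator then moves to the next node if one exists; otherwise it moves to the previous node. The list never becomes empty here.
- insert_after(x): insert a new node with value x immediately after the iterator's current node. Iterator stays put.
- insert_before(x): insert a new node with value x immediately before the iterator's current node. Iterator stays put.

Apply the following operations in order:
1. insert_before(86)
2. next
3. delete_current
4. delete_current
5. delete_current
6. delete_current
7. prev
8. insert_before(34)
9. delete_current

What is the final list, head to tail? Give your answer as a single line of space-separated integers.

Answer: 34 9

Derivation:
After 1 (insert_before(86)): list=[86, 9, 2, 7, 6, 8] cursor@9
After 2 (next): list=[86, 9, 2, 7, 6, 8] cursor@2
After 3 (delete_current): list=[86, 9, 7, 6, 8] cursor@7
After 4 (delete_current): list=[86, 9, 6, 8] cursor@6
After 5 (delete_current): list=[86, 9, 8] cursor@8
After 6 (delete_current): list=[86, 9] cursor@9
After 7 (prev): list=[86, 9] cursor@86
After 8 (insert_before(34)): list=[34, 86, 9] cursor@86
After 9 (delete_current): list=[34, 9] cursor@9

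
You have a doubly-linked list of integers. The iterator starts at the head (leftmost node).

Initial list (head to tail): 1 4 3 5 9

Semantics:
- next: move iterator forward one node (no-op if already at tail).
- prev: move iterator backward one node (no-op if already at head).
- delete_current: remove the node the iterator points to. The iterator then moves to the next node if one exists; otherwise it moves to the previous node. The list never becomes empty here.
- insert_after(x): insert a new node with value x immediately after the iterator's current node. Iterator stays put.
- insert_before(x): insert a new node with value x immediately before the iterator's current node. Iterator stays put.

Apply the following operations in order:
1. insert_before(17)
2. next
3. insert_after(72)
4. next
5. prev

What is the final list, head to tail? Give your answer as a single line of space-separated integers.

After 1 (insert_before(17)): list=[17, 1, 4, 3, 5, 9] cursor@1
After 2 (next): list=[17, 1, 4, 3, 5, 9] cursor@4
After 3 (insert_after(72)): list=[17, 1, 4, 72, 3, 5, 9] cursor@4
After 4 (next): list=[17, 1, 4, 72, 3, 5, 9] cursor@72
After 5 (prev): list=[17, 1, 4, 72, 3, 5, 9] cursor@4

Answer: 17 1 4 72 3 5 9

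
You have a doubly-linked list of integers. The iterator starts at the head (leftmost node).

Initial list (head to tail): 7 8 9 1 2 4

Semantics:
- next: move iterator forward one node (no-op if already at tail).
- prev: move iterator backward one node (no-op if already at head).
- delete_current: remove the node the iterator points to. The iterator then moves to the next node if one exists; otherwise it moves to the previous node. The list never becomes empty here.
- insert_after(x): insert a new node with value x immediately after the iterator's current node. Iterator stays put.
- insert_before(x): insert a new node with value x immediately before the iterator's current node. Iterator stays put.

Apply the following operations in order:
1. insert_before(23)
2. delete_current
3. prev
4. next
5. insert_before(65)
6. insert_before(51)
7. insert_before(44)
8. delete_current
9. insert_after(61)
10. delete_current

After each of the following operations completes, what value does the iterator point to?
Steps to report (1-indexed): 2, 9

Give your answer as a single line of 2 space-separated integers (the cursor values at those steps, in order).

Answer: 8 9

Derivation:
After 1 (insert_before(23)): list=[23, 7, 8, 9, 1, 2, 4] cursor@7
After 2 (delete_current): list=[23, 8, 9, 1, 2, 4] cursor@8
After 3 (prev): list=[23, 8, 9, 1, 2, 4] cursor@23
After 4 (next): list=[23, 8, 9, 1, 2, 4] cursor@8
After 5 (insert_before(65)): list=[23, 65, 8, 9, 1, 2, 4] cursor@8
After 6 (insert_before(51)): list=[23, 65, 51, 8, 9, 1, 2, 4] cursor@8
After 7 (insert_before(44)): list=[23, 65, 51, 44, 8, 9, 1, 2, 4] cursor@8
After 8 (delete_current): list=[23, 65, 51, 44, 9, 1, 2, 4] cursor@9
After 9 (insert_after(61)): list=[23, 65, 51, 44, 9, 61, 1, 2, 4] cursor@9
After 10 (delete_current): list=[23, 65, 51, 44, 61, 1, 2, 4] cursor@61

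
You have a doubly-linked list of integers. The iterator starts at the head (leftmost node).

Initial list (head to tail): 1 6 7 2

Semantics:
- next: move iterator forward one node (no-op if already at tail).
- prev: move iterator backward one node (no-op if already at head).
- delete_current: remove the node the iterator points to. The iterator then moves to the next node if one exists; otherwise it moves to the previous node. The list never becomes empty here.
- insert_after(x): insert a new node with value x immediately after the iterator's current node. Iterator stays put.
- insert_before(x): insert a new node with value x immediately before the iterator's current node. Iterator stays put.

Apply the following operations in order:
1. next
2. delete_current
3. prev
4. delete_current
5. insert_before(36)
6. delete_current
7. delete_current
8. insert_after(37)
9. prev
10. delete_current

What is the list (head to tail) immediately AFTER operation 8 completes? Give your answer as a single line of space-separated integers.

Answer: 36 37

Derivation:
After 1 (next): list=[1, 6, 7, 2] cursor@6
After 2 (delete_current): list=[1, 7, 2] cursor@7
After 3 (prev): list=[1, 7, 2] cursor@1
After 4 (delete_current): list=[7, 2] cursor@7
After 5 (insert_before(36)): list=[36, 7, 2] cursor@7
After 6 (delete_current): list=[36, 2] cursor@2
After 7 (delete_current): list=[36] cursor@36
After 8 (insert_after(37)): list=[36, 37] cursor@36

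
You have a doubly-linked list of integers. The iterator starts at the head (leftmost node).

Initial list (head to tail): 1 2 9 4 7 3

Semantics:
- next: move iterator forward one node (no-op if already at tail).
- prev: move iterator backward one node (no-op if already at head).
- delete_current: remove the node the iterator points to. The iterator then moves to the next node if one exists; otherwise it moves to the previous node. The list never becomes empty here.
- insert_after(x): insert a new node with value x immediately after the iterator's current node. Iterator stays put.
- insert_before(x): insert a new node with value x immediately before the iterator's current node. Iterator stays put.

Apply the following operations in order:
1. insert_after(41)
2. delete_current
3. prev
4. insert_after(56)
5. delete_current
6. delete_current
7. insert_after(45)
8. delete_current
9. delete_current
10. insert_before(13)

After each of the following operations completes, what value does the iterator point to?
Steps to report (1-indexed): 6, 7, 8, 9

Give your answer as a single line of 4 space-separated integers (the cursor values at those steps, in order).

After 1 (insert_after(41)): list=[1, 41, 2, 9, 4, 7, 3] cursor@1
After 2 (delete_current): list=[41, 2, 9, 4, 7, 3] cursor@41
After 3 (prev): list=[41, 2, 9, 4, 7, 3] cursor@41
After 4 (insert_after(56)): list=[41, 56, 2, 9, 4, 7, 3] cursor@41
After 5 (delete_current): list=[56, 2, 9, 4, 7, 3] cursor@56
After 6 (delete_current): list=[2, 9, 4, 7, 3] cursor@2
After 7 (insert_after(45)): list=[2, 45, 9, 4, 7, 3] cursor@2
After 8 (delete_current): list=[45, 9, 4, 7, 3] cursor@45
After 9 (delete_current): list=[9, 4, 7, 3] cursor@9
After 10 (insert_before(13)): list=[13, 9, 4, 7, 3] cursor@9

Answer: 2 2 45 9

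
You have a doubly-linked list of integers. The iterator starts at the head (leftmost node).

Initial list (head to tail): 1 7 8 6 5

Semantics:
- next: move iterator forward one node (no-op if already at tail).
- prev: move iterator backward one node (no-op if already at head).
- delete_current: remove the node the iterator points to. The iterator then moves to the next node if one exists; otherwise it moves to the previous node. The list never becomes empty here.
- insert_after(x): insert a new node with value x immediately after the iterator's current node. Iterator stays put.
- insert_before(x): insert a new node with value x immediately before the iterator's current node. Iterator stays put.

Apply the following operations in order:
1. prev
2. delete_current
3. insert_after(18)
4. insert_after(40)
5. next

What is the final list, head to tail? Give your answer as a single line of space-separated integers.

Answer: 7 40 18 8 6 5

Derivation:
After 1 (prev): list=[1, 7, 8, 6, 5] cursor@1
After 2 (delete_current): list=[7, 8, 6, 5] cursor@7
After 3 (insert_after(18)): list=[7, 18, 8, 6, 5] cursor@7
After 4 (insert_after(40)): list=[7, 40, 18, 8, 6, 5] cursor@7
After 5 (next): list=[7, 40, 18, 8, 6, 5] cursor@40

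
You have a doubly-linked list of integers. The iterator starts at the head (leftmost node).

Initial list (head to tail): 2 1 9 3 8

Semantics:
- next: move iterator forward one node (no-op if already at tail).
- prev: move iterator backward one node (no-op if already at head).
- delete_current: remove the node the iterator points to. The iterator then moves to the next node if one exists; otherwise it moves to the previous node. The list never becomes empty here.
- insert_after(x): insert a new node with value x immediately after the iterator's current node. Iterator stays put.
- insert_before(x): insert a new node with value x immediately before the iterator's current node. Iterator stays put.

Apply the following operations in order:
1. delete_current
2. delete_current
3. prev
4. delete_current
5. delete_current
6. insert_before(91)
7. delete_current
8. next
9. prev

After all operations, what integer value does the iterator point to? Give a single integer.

Answer: 91

Derivation:
After 1 (delete_current): list=[1, 9, 3, 8] cursor@1
After 2 (delete_current): list=[9, 3, 8] cursor@9
After 3 (prev): list=[9, 3, 8] cursor@9
After 4 (delete_current): list=[3, 8] cursor@3
After 5 (delete_current): list=[8] cursor@8
After 6 (insert_before(91)): list=[91, 8] cursor@8
After 7 (delete_current): list=[91] cursor@91
After 8 (next): list=[91] cursor@91
After 9 (prev): list=[91] cursor@91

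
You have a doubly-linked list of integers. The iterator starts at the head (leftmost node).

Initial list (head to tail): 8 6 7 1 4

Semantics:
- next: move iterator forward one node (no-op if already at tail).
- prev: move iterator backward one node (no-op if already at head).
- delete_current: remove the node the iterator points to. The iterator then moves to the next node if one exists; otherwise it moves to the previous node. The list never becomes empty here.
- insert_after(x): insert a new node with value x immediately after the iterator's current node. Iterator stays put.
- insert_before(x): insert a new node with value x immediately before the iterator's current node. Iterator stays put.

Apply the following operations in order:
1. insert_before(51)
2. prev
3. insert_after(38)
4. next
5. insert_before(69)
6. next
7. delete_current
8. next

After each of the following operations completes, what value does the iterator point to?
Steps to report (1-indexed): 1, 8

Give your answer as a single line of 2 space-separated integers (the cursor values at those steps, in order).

After 1 (insert_before(51)): list=[51, 8, 6, 7, 1, 4] cursor@8
After 2 (prev): list=[51, 8, 6, 7, 1, 4] cursor@51
After 3 (insert_after(38)): list=[51, 38, 8, 6, 7, 1, 4] cursor@51
After 4 (next): list=[51, 38, 8, 6, 7, 1, 4] cursor@38
After 5 (insert_before(69)): list=[51, 69, 38, 8, 6, 7, 1, 4] cursor@38
After 6 (next): list=[51, 69, 38, 8, 6, 7, 1, 4] cursor@8
After 7 (delete_current): list=[51, 69, 38, 6, 7, 1, 4] cursor@6
After 8 (next): list=[51, 69, 38, 6, 7, 1, 4] cursor@7

Answer: 8 7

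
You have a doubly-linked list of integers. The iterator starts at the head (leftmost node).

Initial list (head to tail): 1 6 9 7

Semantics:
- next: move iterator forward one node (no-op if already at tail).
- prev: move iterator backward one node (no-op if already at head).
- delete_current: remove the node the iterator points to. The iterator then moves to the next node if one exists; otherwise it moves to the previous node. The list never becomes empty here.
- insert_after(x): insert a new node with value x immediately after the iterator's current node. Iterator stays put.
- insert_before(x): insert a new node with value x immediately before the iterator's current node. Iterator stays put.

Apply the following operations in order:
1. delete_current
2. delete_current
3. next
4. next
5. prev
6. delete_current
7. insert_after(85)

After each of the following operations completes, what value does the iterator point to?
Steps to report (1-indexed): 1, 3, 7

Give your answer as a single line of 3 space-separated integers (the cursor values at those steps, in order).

Answer: 6 7 7

Derivation:
After 1 (delete_current): list=[6, 9, 7] cursor@6
After 2 (delete_current): list=[9, 7] cursor@9
After 3 (next): list=[9, 7] cursor@7
After 4 (next): list=[9, 7] cursor@7
After 5 (prev): list=[9, 7] cursor@9
After 6 (delete_current): list=[7] cursor@7
After 7 (insert_after(85)): list=[7, 85] cursor@7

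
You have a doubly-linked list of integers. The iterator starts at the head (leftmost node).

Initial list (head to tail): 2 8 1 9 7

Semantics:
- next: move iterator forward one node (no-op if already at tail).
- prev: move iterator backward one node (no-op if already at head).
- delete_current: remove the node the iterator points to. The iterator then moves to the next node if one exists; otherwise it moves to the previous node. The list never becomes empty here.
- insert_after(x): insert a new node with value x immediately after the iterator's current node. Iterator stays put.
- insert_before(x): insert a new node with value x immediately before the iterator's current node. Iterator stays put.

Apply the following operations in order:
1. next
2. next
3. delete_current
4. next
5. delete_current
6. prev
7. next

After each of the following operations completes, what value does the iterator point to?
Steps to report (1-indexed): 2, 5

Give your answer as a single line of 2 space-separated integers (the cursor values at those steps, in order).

After 1 (next): list=[2, 8, 1, 9, 7] cursor@8
After 2 (next): list=[2, 8, 1, 9, 7] cursor@1
After 3 (delete_current): list=[2, 8, 9, 7] cursor@9
After 4 (next): list=[2, 8, 9, 7] cursor@7
After 5 (delete_current): list=[2, 8, 9] cursor@9
After 6 (prev): list=[2, 8, 9] cursor@8
After 7 (next): list=[2, 8, 9] cursor@9

Answer: 1 9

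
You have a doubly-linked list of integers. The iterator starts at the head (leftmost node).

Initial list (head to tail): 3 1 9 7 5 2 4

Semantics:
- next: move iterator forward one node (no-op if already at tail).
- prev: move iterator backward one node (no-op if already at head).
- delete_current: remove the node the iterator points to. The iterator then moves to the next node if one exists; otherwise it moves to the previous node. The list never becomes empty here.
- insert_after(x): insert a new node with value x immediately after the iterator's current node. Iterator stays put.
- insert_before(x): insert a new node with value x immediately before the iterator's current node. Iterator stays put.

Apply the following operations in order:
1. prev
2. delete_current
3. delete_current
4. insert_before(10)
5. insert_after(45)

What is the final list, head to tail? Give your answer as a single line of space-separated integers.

Answer: 10 9 45 7 5 2 4

Derivation:
After 1 (prev): list=[3, 1, 9, 7, 5, 2, 4] cursor@3
After 2 (delete_current): list=[1, 9, 7, 5, 2, 4] cursor@1
After 3 (delete_current): list=[9, 7, 5, 2, 4] cursor@9
After 4 (insert_before(10)): list=[10, 9, 7, 5, 2, 4] cursor@9
After 5 (insert_after(45)): list=[10, 9, 45, 7, 5, 2, 4] cursor@9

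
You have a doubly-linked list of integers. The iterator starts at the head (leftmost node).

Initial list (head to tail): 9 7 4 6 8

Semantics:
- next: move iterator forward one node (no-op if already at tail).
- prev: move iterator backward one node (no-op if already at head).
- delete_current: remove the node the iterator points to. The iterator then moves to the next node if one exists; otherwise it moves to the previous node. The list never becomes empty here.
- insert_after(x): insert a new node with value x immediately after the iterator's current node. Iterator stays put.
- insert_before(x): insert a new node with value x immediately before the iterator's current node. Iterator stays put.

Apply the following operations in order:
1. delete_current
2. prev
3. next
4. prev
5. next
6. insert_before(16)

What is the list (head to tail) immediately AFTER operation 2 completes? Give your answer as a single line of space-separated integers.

Answer: 7 4 6 8

Derivation:
After 1 (delete_current): list=[7, 4, 6, 8] cursor@7
After 2 (prev): list=[7, 4, 6, 8] cursor@7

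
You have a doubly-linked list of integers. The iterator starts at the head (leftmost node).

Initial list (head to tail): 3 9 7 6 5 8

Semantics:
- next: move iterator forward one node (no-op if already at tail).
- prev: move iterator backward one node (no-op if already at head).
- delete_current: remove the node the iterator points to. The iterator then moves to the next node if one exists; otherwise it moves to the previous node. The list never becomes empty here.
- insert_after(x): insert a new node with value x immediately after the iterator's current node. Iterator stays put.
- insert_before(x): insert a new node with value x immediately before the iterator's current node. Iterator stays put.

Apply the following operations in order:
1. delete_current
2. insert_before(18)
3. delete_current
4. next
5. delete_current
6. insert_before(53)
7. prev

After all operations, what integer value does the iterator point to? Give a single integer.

Answer: 53

Derivation:
After 1 (delete_current): list=[9, 7, 6, 5, 8] cursor@9
After 2 (insert_before(18)): list=[18, 9, 7, 6, 5, 8] cursor@9
After 3 (delete_current): list=[18, 7, 6, 5, 8] cursor@7
After 4 (next): list=[18, 7, 6, 5, 8] cursor@6
After 5 (delete_current): list=[18, 7, 5, 8] cursor@5
After 6 (insert_before(53)): list=[18, 7, 53, 5, 8] cursor@5
After 7 (prev): list=[18, 7, 53, 5, 8] cursor@53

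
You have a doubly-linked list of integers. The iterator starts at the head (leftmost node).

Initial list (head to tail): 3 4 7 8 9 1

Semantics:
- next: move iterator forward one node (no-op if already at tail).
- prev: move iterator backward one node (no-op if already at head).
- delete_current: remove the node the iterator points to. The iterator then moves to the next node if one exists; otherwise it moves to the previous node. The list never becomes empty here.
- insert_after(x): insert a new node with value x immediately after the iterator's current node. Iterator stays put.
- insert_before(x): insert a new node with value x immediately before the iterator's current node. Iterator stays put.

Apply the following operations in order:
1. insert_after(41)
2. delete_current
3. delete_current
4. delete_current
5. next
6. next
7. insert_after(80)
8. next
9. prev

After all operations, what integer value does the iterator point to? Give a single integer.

Answer: 9

Derivation:
After 1 (insert_after(41)): list=[3, 41, 4, 7, 8, 9, 1] cursor@3
After 2 (delete_current): list=[41, 4, 7, 8, 9, 1] cursor@41
After 3 (delete_current): list=[4, 7, 8, 9, 1] cursor@4
After 4 (delete_current): list=[7, 8, 9, 1] cursor@7
After 5 (next): list=[7, 8, 9, 1] cursor@8
After 6 (next): list=[7, 8, 9, 1] cursor@9
After 7 (insert_after(80)): list=[7, 8, 9, 80, 1] cursor@9
After 8 (next): list=[7, 8, 9, 80, 1] cursor@80
After 9 (prev): list=[7, 8, 9, 80, 1] cursor@9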